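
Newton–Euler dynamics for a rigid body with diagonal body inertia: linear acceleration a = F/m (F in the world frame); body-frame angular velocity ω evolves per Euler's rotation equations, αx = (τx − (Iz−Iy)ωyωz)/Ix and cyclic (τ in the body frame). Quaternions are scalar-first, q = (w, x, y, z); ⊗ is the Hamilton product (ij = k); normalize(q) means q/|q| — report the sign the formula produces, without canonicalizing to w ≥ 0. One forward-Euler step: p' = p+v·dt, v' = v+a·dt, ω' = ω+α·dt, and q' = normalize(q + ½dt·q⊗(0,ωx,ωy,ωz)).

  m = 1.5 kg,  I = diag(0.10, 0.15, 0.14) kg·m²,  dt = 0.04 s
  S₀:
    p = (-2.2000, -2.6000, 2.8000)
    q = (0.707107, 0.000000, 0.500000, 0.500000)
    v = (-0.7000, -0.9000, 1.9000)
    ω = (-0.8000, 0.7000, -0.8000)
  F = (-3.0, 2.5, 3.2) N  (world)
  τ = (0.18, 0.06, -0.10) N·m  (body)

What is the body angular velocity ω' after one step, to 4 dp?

(τ − ω×Iω)/I = (1.7440, 0.5707, -0.5143)
new body rate ω' = (-0.7302, 0.7228, -0.8206)

ω' = (-0.7302, 0.7228, -0.8206)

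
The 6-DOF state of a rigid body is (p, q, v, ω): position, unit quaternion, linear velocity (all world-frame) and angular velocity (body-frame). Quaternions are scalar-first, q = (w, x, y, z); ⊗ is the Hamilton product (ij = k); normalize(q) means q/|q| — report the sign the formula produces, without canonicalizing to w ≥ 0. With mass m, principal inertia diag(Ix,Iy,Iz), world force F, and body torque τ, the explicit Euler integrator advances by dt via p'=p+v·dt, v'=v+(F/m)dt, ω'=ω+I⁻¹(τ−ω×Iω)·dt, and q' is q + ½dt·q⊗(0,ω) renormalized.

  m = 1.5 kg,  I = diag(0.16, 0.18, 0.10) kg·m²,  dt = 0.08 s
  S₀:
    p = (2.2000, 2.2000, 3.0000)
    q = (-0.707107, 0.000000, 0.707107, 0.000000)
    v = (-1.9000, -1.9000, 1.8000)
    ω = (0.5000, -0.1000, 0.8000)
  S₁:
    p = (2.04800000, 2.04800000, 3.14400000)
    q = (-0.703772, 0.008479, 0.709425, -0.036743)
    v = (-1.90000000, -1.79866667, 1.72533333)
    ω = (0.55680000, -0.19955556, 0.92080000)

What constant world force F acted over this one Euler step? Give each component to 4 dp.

F = (0.0000, 1.9000, -1.4000)

Δv = v₁−v₀ = (0.00000000, 0.10133333, -0.07466667)
m·(v₁−v₀)/dt = (0.0000, 1.9000, -1.4000)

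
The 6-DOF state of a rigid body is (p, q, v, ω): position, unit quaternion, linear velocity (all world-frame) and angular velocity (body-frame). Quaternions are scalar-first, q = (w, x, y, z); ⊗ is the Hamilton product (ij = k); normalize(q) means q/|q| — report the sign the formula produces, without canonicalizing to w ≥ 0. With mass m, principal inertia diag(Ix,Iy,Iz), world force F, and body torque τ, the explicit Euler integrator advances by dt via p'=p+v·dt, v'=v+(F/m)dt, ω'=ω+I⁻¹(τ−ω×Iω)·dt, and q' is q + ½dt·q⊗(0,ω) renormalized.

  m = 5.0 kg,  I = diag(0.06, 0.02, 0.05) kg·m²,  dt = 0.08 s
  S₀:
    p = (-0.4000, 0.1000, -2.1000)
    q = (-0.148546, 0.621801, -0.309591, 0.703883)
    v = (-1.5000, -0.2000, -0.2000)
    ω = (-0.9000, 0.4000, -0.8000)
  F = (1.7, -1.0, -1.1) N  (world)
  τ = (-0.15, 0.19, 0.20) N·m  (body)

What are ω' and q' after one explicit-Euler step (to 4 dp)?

ω' = (-1.0872, 1.1312, -0.5030)
q' = (-0.0986, 0.6250, -0.3170, 0.7065)

gyro term ω×Iω = (-0.0096, 0.0072, 0.0144)
(τ − ω×Iω)/I = (-2.3400, 9.1400, 3.7120)
ω' = ω + α·dt = (-1.0872, 1.1312, -0.5030)
Hamilton product q⊗(0,ω) = (1.2465637, 0.0998110, -0.1954723, 0.0889253)
updated quaternion q' = (-0.0986, 0.6250, -0.3170, 0.7065)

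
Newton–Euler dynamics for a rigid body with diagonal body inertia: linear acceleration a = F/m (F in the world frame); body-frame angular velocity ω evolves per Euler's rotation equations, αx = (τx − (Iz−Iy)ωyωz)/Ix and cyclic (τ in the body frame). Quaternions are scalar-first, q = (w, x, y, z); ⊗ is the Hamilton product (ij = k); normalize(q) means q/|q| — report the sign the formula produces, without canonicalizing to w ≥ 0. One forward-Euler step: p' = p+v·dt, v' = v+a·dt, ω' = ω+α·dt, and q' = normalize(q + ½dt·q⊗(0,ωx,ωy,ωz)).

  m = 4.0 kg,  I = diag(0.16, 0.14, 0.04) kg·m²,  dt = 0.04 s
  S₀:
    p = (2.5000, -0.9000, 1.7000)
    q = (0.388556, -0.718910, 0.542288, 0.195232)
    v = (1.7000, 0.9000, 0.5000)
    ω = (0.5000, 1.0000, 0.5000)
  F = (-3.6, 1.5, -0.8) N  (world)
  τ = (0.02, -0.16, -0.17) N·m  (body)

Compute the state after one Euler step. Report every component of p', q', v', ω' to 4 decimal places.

α = I⁻¹(τ − ω×Iω) = (0.4375, -1.3571, -4.0000)
new body rate ω' = (0.5175, 0.9457, 0.3400)
Hamilton product q⊗(0,ω) = (-0.2804490, 0.2701900, 0.8456270, -0.7957760)
q' = normalize(q + ½dt·q⊗(0,ω)) = (0.3828, -0.7133, 0.5590, 0.1793)
linear accel F/m = (-0.9000, 0.3750, -0.2000)
new position p' = (2.5680, -0.8640, 1.7200)
new velocity v' = (1.6640, 0.9150, 0.4920)

p' = (2.5680, -0.8640, 1.7200)
q' = (0.3828, -0.7133, 0.5590, 0.1793)
v' = (1.6640, 0.9150, 0.4920)
ω' = (0.5175, 0.9457, 0.3400)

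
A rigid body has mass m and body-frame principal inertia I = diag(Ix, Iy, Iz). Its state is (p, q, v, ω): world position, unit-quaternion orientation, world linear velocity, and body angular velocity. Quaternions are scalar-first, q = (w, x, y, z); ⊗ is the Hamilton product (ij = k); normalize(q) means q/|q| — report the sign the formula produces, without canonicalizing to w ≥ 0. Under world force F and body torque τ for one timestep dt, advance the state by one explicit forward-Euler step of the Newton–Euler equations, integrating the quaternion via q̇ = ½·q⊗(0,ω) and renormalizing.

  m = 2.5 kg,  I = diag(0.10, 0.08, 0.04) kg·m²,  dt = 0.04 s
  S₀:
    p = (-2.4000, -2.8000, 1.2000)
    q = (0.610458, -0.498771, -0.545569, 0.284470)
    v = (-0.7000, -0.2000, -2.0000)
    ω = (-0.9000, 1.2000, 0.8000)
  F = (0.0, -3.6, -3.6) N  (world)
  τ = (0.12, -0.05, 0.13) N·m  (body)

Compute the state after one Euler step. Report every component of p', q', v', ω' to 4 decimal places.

p' = (-2.4280, -2.8080, 1.1200)
q' = (0.6097, -0.5250, -0.5278, 0.2723)
v' = (-0.7000, -0.2576, -2.0576)
ω' = (-0.8366, 1.1966, 0.9084)

ω×(Iω) gyroscopic = (-0.0384, -0.0432, 0.0216)
α = I⁻¹(τ − ω×Iω) = (1.5840, -0.0850, 2.7100)
new body rate ω' = (-0.8366, 1.1966, 0.9084)
Hamilton product q⊗(0,ω) = (-0.0217871, -1.3272314, 0.8755434, -0.6011709)
q' = normalize(q + ½dt·q⊗(0,ω)) = (0.6097, -0.5250, -0.5278, 0.2723)
a = (0.0000, -1.4400, -1.4400)
p' = p + v·dt = (-2.4280, -2.8080, 1.1200)
v + (F/m)dt = (-0.7000, -0.2576, -2.0576)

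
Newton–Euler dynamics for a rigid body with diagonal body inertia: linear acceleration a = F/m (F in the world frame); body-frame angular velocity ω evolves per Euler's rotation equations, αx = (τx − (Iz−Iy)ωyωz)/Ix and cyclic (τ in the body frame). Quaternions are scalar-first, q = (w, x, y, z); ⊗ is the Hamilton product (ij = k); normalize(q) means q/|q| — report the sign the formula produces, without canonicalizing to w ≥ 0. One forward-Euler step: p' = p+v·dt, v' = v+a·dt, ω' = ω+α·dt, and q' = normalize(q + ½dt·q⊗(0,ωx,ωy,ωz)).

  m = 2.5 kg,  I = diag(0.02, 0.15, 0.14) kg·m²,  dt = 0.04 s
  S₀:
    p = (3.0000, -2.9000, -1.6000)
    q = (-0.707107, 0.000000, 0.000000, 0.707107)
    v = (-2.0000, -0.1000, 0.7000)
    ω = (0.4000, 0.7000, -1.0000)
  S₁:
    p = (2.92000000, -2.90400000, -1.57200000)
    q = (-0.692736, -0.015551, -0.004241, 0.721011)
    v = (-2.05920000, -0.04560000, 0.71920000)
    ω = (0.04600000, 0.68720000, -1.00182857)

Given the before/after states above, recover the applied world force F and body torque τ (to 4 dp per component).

rate change Δω = (-0.35400000, -0.01280000, -0.00182857)
ω₀×(Iω₀) = (0.0070, 0.0480, 0.0364)
τ = I·(Δω/dt) + ω₀×(Iω₀) = (-0.1700, 0.0000, 0.0300)
Δv = v₁−v₀ = (-0.05920000, 0.05440000, 0.01920000)
m·(v₁−v₀)/dt = (-3.7000, 3.4000, 1.2000)

F = (-3.7000, 3.4000, 1.2000)
τ = (-0.1700, 0.0000, 0.0300)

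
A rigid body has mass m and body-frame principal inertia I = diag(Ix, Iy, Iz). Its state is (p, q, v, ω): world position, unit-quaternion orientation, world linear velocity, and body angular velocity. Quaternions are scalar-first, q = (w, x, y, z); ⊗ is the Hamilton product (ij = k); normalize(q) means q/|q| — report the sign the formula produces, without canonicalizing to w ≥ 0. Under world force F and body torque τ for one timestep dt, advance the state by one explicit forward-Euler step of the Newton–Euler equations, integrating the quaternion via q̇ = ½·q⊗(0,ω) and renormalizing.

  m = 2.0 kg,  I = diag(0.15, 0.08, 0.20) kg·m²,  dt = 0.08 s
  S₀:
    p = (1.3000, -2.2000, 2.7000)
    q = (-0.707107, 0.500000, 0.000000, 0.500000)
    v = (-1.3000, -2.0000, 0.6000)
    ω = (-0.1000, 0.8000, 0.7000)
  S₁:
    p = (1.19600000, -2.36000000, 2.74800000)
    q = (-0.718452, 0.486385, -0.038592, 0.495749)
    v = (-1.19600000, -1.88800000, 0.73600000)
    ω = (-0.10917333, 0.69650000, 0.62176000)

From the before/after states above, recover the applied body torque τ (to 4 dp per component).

τ = (0.0500, -0.1000, -0.1900)

rate change Δω = (-0.00917333, -0.10350000, -0.07824000)
gyro term ω₀×Iω₀ = (0.0672, 0.0035, 0.0056)
I·α + gyro = (0.0500, -0.1000, -0.1900)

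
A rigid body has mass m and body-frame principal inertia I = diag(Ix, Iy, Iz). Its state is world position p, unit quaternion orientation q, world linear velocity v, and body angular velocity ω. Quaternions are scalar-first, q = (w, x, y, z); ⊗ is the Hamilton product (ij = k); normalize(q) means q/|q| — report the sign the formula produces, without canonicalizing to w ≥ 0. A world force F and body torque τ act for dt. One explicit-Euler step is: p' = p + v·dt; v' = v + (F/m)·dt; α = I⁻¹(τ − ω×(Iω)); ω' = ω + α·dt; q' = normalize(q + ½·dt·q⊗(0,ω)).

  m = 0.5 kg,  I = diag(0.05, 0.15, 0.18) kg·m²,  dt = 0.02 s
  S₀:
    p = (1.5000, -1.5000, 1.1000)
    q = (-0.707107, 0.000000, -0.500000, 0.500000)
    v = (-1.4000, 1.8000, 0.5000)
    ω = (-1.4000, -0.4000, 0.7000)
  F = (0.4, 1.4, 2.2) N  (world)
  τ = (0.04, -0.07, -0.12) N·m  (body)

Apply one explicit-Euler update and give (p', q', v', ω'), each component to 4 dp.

angular accel α = (0.9680, -1.3160, -0.9778)
ω + α·dt = (-1.3806, -0.4263, 0.6804)
q⊗(0,ω) = (-0.5500000, 0.8399498, -0.4171572, -1.1949749)
updated quaternion q' = (-0.7125, 0.0084, -0.5041, 0.4880)
a = (0.8000, 2.8000, 4.4000)
p + v·dt = (1.4720, -1.4640, 1.1100)
v + (F/m)dt = (-1.3840, 1.8560, 0.5880)

p' = (1.4720, -1.4640, 1.1100)
q' = (-0.7125, 0.0084, -0.5041, 0.4880)
v' = (-1.3840, 1.8560, 0.5880)
ω' = (-1.3806, -0.4263, 0.6804)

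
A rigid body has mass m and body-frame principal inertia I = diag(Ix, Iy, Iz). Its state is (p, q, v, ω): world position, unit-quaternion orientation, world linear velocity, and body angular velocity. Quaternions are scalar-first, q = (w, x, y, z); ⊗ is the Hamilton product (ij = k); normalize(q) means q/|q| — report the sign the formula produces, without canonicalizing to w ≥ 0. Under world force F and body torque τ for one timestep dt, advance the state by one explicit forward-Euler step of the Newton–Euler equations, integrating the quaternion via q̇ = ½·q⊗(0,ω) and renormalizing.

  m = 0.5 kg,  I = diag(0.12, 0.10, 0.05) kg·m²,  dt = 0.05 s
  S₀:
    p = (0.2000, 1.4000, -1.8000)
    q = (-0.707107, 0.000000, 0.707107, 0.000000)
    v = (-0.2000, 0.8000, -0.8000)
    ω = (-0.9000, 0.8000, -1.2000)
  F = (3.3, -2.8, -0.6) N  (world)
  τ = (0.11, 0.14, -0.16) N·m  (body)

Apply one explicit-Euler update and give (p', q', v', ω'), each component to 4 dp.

p' = (0.1900, 1.4400, -1.8400)
q' = (-0.7206, -0.0053, 0.6923, 0.0371)
v' = (0.1300, 0.5200, -0.8600)
ω' = (-0.8742, 0.8322, -1.3744)

new position p' = (0.1900, 1.4400, -1.8400)
v' = v + a·dt = (0.1300, 0.5200, -0.8600)
(τ − ω×Iω)/I = (0.5167, 0.6440, -3.4880)
ω + α·dt = (-0.8742, 0.8322, -1.3744)
Hamilton product q⊗(0,ω) = (-0.5656856, -0.2121321, -0.5656856, 1.4849247)
q + ½dt·q⊗(0,ω), renormalized = (-0.7206, -0.0053, 0.6923, 0.0371)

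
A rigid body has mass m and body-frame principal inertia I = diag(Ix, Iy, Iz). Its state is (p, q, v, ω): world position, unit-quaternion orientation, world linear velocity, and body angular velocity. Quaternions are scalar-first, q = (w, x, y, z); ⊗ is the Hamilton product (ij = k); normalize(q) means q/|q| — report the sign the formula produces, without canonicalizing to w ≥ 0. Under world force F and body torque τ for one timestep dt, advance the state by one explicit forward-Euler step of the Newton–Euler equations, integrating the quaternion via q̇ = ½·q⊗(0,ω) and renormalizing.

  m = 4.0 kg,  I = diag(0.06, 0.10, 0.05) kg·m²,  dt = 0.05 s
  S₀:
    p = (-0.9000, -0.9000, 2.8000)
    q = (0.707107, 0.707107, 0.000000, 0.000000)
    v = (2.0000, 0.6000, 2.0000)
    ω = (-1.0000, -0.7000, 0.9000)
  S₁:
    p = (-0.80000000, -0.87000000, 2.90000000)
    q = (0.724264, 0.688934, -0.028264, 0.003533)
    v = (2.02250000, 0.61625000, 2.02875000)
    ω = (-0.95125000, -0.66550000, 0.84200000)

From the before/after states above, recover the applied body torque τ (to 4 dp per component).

ω₁ − ω₀ = (0.04875000, 0.03450000, -0.05800000)
I·α + gyro = (0.0900, 0.0600, -0.0300)

τ = (0.0900, 0.0600, -0.0300)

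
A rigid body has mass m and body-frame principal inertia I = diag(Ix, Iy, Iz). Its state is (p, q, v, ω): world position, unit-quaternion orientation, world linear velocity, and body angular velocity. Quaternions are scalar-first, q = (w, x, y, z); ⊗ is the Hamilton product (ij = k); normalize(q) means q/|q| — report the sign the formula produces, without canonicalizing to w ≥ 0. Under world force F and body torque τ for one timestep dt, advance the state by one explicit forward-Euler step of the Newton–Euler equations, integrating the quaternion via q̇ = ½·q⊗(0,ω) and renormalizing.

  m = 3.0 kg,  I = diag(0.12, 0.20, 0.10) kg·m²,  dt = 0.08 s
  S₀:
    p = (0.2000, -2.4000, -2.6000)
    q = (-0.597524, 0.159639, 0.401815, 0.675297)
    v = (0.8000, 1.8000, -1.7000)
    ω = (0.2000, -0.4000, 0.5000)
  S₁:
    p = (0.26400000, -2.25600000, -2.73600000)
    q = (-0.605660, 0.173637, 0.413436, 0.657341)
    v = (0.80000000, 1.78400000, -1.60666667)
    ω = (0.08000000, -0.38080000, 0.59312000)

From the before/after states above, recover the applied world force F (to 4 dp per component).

v₁ − v₀ = (0.00000000, -0.01600000, 0.09333333)
applied force F = (0.0000, -0.6000, 3.5000)

F = (0.0000, -0.6000, 3.5000)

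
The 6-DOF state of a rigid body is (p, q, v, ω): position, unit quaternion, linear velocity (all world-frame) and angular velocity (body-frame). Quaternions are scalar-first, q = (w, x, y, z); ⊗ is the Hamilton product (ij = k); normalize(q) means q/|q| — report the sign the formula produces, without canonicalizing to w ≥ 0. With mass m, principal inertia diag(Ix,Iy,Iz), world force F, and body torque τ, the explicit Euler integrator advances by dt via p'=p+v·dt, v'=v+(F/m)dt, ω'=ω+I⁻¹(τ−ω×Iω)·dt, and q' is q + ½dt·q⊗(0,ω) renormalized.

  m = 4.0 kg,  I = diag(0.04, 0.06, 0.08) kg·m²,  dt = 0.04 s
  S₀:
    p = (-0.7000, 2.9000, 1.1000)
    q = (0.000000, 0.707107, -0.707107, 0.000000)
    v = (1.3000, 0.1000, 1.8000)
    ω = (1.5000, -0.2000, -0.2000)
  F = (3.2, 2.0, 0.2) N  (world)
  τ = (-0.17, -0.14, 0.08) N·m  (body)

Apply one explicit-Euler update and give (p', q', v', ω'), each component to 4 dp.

angular accel α = (-4.2700, -2.5333, 1.0750)
ω + α·dt = (1.3292, -0.3013, -0.1570)
2q̇ = q⊗(0,ω) = (-1.2020819, 0.1414214, 0.1414214, 0.9192391)
q + ½dt·q⊗(0,ω), renormalized = (-0.0240, 0.7096, -0.7040, 0.0184)
p + v·dt = (-0.6480, 2.9040, 1.1720)
new velocity v' = (1.3320, 0.1200, 1.8020)

p' = (-0.6480, 2.9040, 1.1720)
q' = (-0.0240, 0.7096, -0.7040, 0.0184)
v' = (1.3320, 0.1200, 1.8020)
ω' = (1.3292, -0.3013, -0.1570)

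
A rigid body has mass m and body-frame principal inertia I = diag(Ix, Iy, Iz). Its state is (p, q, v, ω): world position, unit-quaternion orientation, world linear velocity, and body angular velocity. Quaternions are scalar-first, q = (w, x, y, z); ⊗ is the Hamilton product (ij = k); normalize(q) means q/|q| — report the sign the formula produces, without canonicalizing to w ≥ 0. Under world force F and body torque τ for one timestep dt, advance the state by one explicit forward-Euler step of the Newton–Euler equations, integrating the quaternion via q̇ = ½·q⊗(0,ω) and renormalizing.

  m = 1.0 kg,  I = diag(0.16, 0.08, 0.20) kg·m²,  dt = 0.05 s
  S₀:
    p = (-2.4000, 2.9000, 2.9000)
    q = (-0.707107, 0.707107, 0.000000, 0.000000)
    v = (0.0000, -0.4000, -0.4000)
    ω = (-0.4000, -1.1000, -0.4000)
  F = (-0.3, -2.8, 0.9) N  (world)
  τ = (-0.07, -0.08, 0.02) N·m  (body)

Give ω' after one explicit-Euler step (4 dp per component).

α = I⁻¹(τ − ω×Iω) = (-0.7675, -0.9200, 0.2760)
ω' = ω + α·dt = (-0.4384, -1.1460, -0.3862)

ω' = (-0.4384, -1.1460, -0.3862)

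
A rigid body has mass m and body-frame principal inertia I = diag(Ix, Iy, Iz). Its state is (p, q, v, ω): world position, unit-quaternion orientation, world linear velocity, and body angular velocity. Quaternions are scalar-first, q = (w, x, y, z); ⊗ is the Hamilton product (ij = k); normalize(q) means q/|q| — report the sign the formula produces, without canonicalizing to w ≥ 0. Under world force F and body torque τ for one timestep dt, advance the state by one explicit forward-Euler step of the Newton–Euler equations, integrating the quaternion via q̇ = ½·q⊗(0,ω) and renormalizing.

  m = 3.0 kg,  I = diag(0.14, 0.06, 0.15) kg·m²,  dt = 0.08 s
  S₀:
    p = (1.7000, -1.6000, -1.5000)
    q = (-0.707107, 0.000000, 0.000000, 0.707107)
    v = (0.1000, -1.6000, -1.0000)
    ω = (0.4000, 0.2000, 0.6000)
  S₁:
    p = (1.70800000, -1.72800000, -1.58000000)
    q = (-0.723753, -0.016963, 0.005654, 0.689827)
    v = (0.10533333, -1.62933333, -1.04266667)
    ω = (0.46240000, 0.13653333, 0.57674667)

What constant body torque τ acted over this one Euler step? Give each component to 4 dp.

ω₁ − ω₀ = (0.06240000, -0.06346667, -0.02325333)
ω₀×(Iω₀) = (0.0108, -0.0024, -0.0064)
I·α + gyro = (0.1200, -0.0500, -0.0500)

τ = (0.1200, -0.0500, -0.0500)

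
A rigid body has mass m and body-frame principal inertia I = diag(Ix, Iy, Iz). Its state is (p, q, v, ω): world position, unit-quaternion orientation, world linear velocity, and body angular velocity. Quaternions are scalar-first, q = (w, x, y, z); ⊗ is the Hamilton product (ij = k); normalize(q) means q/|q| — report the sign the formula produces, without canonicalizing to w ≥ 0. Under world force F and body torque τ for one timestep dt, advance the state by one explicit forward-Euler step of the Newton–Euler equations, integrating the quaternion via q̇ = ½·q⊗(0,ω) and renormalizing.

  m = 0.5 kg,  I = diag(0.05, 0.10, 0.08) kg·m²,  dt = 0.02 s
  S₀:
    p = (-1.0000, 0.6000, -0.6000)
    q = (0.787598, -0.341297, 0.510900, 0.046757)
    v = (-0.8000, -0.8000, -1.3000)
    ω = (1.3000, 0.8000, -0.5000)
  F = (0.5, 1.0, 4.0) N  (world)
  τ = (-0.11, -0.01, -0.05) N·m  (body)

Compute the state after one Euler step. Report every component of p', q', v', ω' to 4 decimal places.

(τ − ω×Iω)/I = (-2.3600, -0.2950, -1.2750)
ω + α·dt = (1.2528, 0.7941, -0.5255)
2q̇ = q⊗(0,ω) = (0.0583446, 0.7310218, 0.5202140, -1.3310066)
q' = normalize(q + ½dt·q⊗(0,ω)) = (0.7881, -0.3339, 0.5160, 0.0334)
p + v·dt = (-1.0160, 0.5840, -0.6260)
v' = v + a·dt = (-0.7800, -0.7600, -1.1400)

p' = (-1.0160, 0.5840, -0.6260)
q' = (0.7881, -0.3339, 0.5160, 0.0334)
v' = (-0.7800, -0.7600, -1.1400)
ω' = (1.2528, 0.7941, -0.5255)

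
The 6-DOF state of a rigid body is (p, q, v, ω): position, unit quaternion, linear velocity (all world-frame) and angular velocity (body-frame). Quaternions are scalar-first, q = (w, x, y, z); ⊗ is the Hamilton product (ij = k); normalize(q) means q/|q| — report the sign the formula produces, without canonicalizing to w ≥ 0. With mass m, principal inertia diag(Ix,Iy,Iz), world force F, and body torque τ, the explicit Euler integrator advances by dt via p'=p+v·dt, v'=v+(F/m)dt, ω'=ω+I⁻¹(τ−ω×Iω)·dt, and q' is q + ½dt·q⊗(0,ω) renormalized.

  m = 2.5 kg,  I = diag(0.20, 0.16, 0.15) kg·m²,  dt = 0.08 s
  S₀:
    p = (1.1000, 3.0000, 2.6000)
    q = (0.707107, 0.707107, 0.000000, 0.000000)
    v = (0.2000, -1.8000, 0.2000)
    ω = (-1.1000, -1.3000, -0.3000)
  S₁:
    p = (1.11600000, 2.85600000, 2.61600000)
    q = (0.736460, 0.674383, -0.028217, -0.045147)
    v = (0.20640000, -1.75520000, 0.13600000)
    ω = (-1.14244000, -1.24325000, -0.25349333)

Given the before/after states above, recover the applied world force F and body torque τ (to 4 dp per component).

F = (0.2000, 1.4000, -2.0000)
τ = (-0.1100, 0.1300, 0.0300)

rate change Δω = (-0.04244000, 0.05675000, 0.04650667)
ω₀×(Iω₀) = (-0.0039, 0.0165, -0.0572)
I·α + gyro = (-0.1100, 0.1300, 0.0300)
Δv = v₁−v₀ = (0.00640000, 0.04480000, -0.06400000)
applied force F = (0.2000, 1.4000, -2.0000)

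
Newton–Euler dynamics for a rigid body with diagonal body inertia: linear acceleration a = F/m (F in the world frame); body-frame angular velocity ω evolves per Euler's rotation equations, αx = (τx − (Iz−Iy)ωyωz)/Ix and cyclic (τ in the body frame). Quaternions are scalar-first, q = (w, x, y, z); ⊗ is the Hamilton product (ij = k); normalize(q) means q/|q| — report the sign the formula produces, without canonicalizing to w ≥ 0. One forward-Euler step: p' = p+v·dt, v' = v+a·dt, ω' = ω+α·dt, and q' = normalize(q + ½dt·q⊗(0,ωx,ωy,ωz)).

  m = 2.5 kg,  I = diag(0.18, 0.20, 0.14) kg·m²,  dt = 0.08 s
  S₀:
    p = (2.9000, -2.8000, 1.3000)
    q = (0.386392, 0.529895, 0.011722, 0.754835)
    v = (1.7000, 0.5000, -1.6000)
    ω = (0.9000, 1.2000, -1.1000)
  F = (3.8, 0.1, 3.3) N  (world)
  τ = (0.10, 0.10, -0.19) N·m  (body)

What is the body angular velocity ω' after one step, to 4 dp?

gyro term ω×Iω = (0.0792, -0.0396, 0.0216)
angular accel α = (0.1156, 0.6980, -1.5114)
new body rate ω' = (0.9092, 1.2558, -1.2209)

ω' = (0.9092, 1.2558, -1.2209)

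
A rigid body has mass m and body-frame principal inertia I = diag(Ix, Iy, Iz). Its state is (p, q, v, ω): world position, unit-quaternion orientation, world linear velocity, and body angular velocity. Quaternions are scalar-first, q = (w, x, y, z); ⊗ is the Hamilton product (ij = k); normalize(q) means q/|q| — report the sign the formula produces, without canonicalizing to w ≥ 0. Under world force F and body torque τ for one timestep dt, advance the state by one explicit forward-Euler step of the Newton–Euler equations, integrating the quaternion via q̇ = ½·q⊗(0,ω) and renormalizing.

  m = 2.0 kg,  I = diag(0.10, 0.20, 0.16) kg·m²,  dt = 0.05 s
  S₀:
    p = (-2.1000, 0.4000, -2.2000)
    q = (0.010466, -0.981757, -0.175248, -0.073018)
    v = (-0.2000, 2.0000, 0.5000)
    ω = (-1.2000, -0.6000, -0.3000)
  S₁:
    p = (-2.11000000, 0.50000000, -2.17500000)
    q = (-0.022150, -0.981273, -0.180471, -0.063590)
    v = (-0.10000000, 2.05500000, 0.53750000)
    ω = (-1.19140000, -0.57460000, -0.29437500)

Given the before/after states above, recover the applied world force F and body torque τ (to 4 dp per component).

velocity change Δv = (0.10000000, 0.05500000, 0.03750000)
m·(v₁−v₀)/dt = (4.0000, 2.2000, 1.5000)
ω₁ − ω₀ = (0.00860000, 0.02540000, 0.00562500)
τ = I·(Δω/dt) + ω₀×(Iω₀) = (0.0100, 0.0800, 0.0900)

F = (4.0000, 2.2000, 1.5000)
τ = (0.0100, 0.0800, 0.0900)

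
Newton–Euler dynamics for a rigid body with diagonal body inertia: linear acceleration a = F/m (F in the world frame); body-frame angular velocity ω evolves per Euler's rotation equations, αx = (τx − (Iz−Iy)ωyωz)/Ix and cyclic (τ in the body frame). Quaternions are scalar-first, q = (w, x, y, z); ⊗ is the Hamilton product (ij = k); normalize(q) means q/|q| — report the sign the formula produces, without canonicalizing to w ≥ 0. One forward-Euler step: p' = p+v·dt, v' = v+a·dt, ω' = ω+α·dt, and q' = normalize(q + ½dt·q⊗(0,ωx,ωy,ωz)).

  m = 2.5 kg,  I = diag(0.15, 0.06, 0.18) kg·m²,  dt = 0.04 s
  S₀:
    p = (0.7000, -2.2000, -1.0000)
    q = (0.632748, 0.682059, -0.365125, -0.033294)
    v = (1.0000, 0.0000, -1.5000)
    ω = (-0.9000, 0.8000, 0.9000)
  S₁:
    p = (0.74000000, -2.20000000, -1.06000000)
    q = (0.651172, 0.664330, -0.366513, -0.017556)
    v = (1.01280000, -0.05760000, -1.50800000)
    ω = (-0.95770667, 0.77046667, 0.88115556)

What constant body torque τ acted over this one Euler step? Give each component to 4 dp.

τ = (-0.1300, -0.0200, -0.0200)

ω₁ − ω₀ = (-0.05770667, -0.02953333, -0.01884444)
ω₀×(Iω₀) = (0.0864, 0.0243, 0.0648)
I·α + gyro = (-0.1300, -0.0200, -0.0200)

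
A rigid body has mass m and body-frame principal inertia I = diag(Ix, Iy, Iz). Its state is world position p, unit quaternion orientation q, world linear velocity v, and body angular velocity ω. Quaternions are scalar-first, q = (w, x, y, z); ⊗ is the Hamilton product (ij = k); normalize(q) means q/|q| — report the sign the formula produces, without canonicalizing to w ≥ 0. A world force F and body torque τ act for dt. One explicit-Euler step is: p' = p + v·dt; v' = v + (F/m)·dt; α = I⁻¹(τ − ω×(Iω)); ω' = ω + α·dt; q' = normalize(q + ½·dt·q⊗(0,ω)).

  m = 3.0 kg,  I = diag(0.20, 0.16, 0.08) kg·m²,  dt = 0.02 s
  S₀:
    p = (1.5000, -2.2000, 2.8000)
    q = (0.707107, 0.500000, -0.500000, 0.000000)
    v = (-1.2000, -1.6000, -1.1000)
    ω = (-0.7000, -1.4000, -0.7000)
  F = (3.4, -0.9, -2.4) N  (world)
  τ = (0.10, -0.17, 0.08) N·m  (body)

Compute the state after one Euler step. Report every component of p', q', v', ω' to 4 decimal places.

p' = (1.4760, -2.2320, 2.7780)
q' = (0.7035, 0.4985, -0.5063, -0.0154)
v' = (-1.1773, -1.6060, -1.1160)
ω' = (-0.6822, -1.4286, -0.6702)

a = F/m = (1.1333, -0.3000, -0.8000)
p' = p + v·dt = (1.4760, -2.2320, 2.7780)
v + (F/m)dt = (-1.1773, -1.6060, -1.1160)
(τ − ω×Iω)/I = (0.8920, -1.4300, 1.4900)
new body rate ω' = (-0.6822, -1.4286, -0.6702)
q⊗(0,ω) = (-0.3500000, -0.1449749, -0.6399498, -1.5449749)
q' = normalize(q + ½dt·q⊗(0,ω)) = (0.7035, 0.4985, -0.5063, -0.0154)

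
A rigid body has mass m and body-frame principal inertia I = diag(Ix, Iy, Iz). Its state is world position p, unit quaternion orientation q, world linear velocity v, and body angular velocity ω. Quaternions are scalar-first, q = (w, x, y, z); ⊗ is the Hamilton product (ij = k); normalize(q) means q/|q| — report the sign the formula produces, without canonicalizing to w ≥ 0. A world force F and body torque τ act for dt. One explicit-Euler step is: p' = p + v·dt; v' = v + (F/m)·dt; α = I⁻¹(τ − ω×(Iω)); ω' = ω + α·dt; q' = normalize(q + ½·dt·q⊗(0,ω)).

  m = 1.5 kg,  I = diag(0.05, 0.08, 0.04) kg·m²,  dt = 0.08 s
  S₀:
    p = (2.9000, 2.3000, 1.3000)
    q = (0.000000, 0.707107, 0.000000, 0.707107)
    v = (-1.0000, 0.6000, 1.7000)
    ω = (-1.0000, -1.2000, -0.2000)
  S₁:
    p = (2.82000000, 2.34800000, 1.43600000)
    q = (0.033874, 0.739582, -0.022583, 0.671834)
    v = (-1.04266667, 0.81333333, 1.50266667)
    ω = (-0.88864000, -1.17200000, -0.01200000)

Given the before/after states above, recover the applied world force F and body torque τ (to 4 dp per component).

F = (-0.8000, 4.0000, -3.7000)
τ = (0.0600, 0.0300, 0.1300)

rate change Δω = (0.11136000, 0.02800000, 0.18800000)
I·α + gyro = (0.0600, 0.0300, 0.1300)
velocity change Δv = (-0.04266667, 0.21333333, -0.19733333)
F = m·Δv/dt = (-0.8000, 4.0000, -3.7000)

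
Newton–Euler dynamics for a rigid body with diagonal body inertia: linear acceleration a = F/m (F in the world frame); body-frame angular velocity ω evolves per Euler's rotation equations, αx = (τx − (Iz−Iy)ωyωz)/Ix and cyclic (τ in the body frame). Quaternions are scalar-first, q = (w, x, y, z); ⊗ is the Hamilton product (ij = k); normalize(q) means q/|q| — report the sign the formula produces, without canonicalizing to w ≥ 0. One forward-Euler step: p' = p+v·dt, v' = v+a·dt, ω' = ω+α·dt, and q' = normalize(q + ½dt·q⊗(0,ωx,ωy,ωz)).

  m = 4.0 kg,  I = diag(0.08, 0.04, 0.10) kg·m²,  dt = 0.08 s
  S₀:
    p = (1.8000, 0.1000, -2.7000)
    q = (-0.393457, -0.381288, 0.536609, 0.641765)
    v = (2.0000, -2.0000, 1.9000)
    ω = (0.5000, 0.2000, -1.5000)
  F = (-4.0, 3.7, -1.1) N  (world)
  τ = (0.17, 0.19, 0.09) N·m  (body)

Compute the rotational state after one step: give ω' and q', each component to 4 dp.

ω' = (0.6880, 0.5500, -1.4248)
q' = (-0.3509, -0.4256, 0.5224, 0.6503)

angular accel α = (2.3500, 4.3750, 0.9400)
new body rate ω' = (0.6880, 0.5500, -1.4248)
q⊗(0,ω) = (1.0459697, -1.1299950, -0.3297409, 0.2456234)
updated quaternion q' = (-0.3509, -0.4256, 0.5224, 0.6503)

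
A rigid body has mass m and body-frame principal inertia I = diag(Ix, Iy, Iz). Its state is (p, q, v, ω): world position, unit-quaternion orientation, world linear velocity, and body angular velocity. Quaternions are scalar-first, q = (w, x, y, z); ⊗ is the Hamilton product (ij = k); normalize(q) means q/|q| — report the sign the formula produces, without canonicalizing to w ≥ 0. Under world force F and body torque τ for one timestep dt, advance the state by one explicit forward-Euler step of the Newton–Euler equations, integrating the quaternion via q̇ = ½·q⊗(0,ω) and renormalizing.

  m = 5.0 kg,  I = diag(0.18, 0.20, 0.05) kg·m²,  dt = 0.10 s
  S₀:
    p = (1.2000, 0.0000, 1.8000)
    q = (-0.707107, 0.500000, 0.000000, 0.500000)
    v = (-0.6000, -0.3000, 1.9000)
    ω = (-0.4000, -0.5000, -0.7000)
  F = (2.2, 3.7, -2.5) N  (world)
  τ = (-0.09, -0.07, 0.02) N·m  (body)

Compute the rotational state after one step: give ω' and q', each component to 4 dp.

α = I⁻¹(τ − ω×Iω) = (-0.2083, -0.5320, 0.3200)
ω + α·dt = (-0.4208, -0.5532, -0.6680)
Hamilton product q⊗(0,ω) = (0.5500000, 0.5328428, 0.5035535, 0.2449749)
q + ½dt·q⊗(0,ω), renormalized = (-0.6788, 0.5261, 0.0251, 0.5117)

ω' = (-0.4208, -0.5532, -0.6680)
q' = (-0.6788, 0.5261, 0.0251, 0.5117)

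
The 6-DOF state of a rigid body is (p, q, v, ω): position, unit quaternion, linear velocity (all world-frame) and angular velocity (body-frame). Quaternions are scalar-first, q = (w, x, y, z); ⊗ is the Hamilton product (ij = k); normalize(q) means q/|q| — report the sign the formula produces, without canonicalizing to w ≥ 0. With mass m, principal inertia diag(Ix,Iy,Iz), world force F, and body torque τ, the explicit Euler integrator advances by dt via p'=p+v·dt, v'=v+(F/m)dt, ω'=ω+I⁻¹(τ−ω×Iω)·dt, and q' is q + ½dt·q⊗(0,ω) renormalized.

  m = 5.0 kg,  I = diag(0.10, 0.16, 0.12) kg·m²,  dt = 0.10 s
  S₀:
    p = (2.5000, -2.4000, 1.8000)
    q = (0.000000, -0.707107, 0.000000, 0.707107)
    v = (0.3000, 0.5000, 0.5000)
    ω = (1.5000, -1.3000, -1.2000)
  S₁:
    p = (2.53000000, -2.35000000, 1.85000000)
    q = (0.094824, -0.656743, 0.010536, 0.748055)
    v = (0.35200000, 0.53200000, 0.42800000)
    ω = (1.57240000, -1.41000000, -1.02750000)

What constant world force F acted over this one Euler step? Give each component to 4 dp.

F = (2.6000, 1.6000, -3.6000)

v₁ − v₀ = (0.05200000, 0.03200000, -0.07200000)
F = m·Δv/dt = (2.6000, 1.6000, -3.6000)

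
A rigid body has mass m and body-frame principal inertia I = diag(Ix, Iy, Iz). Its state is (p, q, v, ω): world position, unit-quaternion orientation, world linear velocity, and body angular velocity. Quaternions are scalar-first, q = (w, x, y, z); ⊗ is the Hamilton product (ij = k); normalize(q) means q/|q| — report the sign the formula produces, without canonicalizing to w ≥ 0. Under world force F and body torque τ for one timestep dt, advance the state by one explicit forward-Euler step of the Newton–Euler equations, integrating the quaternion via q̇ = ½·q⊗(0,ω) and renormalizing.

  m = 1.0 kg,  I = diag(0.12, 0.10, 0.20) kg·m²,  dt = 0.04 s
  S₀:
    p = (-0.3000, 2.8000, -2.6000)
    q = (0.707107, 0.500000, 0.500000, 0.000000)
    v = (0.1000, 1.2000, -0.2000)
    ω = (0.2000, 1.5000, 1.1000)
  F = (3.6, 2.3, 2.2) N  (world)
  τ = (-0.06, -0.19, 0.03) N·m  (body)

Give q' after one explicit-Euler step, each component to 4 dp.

q' = (0.6896, 0.5135, 0.5099, 0.0285)

2q̇ = q⊗(0,ω) = (-0.8500000, 0.6914214, 0.5106605, 1.4278177)
updated quaternion q' = (0.6896, 0.5135, 0.5099, 0.0285)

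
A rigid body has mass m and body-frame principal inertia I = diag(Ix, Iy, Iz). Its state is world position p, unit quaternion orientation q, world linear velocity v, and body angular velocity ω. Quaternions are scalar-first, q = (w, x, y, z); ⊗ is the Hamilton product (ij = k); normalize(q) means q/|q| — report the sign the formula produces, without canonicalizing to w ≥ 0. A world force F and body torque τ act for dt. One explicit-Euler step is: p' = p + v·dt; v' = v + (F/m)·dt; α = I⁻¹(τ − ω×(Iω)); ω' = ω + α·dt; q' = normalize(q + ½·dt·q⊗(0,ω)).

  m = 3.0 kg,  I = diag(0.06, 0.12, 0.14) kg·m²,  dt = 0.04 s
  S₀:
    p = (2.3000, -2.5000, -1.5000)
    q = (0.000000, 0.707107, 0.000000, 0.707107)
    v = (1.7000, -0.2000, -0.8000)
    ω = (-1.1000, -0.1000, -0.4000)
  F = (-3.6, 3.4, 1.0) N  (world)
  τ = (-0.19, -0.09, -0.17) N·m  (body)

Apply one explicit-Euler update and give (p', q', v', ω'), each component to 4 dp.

precession coupling ω×(Iω) = (0.0008, -0.0352, 0.0066)
angular accel α = (-3.1800, -0.4567, -1.2614)
ω + α·dt = (-1.2272, -0.1183, -0.4505)
2q̇ = q⊗(0,ω) = (1.0606605, 0.0707107, -0.4949749, -0.0707107)
q + ½dt·q⊗(0,ω), renormalized = (0.0212, 0.7083, -0.0099, 0.7055)
linear accel F/m = (-1.2000, 1.1333, 0.3333)
p + v·dt = (2.3680, -2.5080, -1.5320)
v + (F/m)dt = (1.6520, -0.1547, -0.7867)

p' = (2.3680, -2.5080, -1.5320)
q' = (0.0212, 0.7083, -0.0099, 0.7055)
v' = (1.6520, -0.1547, -0.7867)
ω' = (-1.2272, -0.1183, -0.4505)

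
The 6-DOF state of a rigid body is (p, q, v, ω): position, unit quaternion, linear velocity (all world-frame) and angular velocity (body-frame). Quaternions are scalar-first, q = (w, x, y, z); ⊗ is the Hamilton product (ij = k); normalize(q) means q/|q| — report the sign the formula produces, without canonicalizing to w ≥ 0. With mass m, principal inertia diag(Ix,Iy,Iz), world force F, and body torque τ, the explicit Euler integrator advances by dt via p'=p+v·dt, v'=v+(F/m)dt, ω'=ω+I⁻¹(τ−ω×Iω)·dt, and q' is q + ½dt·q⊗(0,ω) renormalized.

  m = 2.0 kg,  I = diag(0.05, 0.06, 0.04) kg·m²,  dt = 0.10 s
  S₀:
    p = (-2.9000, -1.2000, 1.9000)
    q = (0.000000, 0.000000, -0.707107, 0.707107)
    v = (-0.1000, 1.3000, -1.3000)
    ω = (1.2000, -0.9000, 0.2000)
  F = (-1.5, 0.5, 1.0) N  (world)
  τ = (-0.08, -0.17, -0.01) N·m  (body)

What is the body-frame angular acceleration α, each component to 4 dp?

α = (-1.6720, -2.8733, 0.0200)

precession coupling ω×(Iω) = (0.0036, 0.0024, -0.0108)
α = I⁻¹(τ − ω×Iω) = (-1.6720, -2.8733, 0.0200)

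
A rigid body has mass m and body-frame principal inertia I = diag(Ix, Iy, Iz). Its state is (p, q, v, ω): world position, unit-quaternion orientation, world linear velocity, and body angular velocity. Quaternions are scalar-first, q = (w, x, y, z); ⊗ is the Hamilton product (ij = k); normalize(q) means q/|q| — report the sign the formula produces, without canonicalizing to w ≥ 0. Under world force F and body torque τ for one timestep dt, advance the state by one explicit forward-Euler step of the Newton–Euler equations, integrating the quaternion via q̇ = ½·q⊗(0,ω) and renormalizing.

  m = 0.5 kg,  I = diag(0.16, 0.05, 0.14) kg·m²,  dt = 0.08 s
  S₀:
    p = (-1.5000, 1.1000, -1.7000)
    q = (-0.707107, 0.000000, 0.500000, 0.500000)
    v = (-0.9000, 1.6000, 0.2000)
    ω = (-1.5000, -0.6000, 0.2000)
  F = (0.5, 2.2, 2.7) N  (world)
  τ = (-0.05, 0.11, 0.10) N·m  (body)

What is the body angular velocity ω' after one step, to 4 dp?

ω' = (-1.5196, -0.4144, 0.3137)

α = I⁻¹(τ − ω×Iω) = (-0.2450, 2.3200, 1.4214)
ω + α·dt = (-1.5196, -0.4144, 0.3137)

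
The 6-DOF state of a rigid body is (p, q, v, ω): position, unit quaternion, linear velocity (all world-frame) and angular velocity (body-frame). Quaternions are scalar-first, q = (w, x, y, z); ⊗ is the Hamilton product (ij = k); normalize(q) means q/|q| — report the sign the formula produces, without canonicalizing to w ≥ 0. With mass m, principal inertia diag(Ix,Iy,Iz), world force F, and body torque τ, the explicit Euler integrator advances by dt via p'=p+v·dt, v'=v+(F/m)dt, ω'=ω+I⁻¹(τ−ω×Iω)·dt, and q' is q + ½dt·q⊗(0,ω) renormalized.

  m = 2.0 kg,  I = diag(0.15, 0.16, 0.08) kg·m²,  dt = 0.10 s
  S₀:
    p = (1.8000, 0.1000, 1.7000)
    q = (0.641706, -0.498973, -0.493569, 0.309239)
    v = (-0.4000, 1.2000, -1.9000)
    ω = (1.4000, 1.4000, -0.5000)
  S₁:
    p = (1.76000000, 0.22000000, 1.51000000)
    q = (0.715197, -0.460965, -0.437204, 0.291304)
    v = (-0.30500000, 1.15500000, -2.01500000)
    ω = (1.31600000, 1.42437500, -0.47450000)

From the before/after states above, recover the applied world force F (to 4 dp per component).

F = (1.9000, -0.9000, -2.3000)

velocity change Δv = (0.09500000, -0.04500000, -0.11500000)
applied force F = (1.9000, -0.9000, -2.3000)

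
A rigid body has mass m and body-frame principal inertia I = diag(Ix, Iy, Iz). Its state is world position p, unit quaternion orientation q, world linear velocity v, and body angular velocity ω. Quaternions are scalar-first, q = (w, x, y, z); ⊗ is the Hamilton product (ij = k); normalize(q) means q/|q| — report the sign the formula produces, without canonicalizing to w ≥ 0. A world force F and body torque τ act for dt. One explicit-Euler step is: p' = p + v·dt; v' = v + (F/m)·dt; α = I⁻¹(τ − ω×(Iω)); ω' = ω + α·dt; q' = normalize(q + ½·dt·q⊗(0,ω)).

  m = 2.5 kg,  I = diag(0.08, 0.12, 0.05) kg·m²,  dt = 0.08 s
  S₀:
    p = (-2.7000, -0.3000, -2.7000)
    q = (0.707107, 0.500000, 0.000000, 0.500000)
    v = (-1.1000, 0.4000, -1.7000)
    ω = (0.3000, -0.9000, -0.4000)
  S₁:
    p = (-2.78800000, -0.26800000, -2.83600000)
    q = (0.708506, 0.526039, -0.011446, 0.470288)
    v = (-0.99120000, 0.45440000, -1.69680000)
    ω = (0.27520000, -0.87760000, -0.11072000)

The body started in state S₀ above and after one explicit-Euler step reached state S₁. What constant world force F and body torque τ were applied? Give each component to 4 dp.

rate change Δω = (-0.02480000, 0.02240000, 0.28928000)
applied torque τ = (-0.0500, 0.0300, 0.1700)
Δv = v₁−v₀ = (0.10880000, 0.05440000, 0.00320000)
m·(v₁−v₀)/dt = (3.4000, 1.7000, 0.1000)

F = (3.4000, 1.7000, 0.1000)
τ = (-0.0500, 0.0300, 0.1700)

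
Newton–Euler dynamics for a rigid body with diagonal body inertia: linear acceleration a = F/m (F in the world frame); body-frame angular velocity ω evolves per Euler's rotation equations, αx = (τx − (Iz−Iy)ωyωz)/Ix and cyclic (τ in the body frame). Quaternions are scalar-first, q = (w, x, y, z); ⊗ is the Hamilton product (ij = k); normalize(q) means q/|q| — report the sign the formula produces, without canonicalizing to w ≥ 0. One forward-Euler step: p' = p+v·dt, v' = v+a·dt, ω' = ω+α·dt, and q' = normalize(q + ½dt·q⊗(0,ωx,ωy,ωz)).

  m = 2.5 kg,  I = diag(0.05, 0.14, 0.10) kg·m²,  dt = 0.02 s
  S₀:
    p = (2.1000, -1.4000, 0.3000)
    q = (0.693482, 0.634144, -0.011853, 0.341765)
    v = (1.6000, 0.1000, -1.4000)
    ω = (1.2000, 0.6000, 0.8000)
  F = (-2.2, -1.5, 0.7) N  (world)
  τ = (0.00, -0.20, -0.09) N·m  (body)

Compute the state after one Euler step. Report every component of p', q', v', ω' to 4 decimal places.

p' = (2.1320, -1.3980, 0.2720)
q' = (0.6831, 0.6402, -0.0087, 0.3512)
v' = (1.5824, 0.0880, -1.3944)
ω' = (1.2077, 0.5783, 0.7690)

α = I⁻¹(τ − ω×Iω) = (0.3840, -1.0857, -1.5480)
new body rate ω' = (1.2077, 0.5783, 0.7690)
2q̇ = q⊗(0,ω) = (-1.0272730, 0.6176370, 0.3188920, 0.9494956)
q + ½dt·q⊗(0,ω), renormalized = (0.6831, 0.6402, -0.0087, 0.3512)
a = (-0.8800, -0.6000, 0.2800)
p + v·dt = (2.1320, -1.3980, 0.2720)
new velocity v' = (1.5824, 0.0880, -1.3944)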